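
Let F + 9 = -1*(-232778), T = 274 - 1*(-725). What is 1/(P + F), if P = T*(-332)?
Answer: -1/98899 ≈ -1.0111e-5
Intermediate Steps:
T = 999 (T = 274 + 725 = 999)
F = 232769 (F = -9 - 1*(-232778) = -9 + 232778 = 232769)
P = -331668 (P = 999*(-332) = -331668)
1/(P + F) = 1/(-331668 + 232769) = 1/(-98899) = -1/98899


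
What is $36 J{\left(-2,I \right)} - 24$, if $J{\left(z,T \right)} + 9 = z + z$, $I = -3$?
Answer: $-492$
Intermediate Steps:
$J{\left(z,T \right)} = -9 + 2 z$ ($J{\left(z,T \right)} = -9 + \left(z + z\right) = -9 + 2 z$)
$36 J{\left(-2,I \right)} - 24 = 36 \left(-9 + 2 \left(-2\right)\right) - 24 = 36 \left(-9 - 4\right) - 24 = 36 \left(-13\right) - 24 = -468 - 24 = -492$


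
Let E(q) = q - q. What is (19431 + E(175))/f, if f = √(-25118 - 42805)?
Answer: -6477*I*√7547/7547 ≈ -74.557*I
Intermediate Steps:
E(q) = 0
f = 3*I*√7547 (f = √(-67923) = 3*I*√7547 ≈ 260.62*I)
(19431 + E(175))/f = (19431 + 0)/((3*I*√7547)) = 19431*(-I*√7547/22641) = -6477*I*√7547/7547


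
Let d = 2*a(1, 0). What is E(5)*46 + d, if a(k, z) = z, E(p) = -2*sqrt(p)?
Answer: -92*sqrt(5) ≈ -205.72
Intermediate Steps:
d = 0 (d = 2*0 = 0)
E(5)*46 + d = -2*sqrt(5)*46 + 0 = -92*sqrt(5) + 0 = -92*sqrt(5)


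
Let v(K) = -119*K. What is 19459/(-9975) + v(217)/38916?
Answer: -338283623/129395700 ≈ -2.6143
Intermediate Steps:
19459/(-9975) + v(217)/38916 = 19459/(-9975) - 119*217/38916 = 19459*(-1/9975) - 25823*1/38916 = -19459/9975 - 25823/38916 = -338283623/129395700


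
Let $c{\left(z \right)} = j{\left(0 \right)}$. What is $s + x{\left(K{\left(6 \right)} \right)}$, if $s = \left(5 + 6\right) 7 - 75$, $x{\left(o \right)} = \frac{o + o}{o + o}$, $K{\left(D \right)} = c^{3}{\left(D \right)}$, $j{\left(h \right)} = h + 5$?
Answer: $3$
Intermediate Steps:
$j{\left(h \right)} = 5 + h$
$c{\left(z \right)} = 5$ ($c{\left(z \right)} = 5 + 0 = 5$)
$K{\left(D \right)} = 125$ ($K{\left(D \right)} = 5^{3} = 125$)
$x{\left(o \right)} = 1$ ($x{\left(o \right)} = \frac{2 o}{2 o} = 2 o \frac{1}{2 o} = 1$)
$s = 2$ ($s = 11 \cdot 7 - 75 = 77 - 75 = 2$)
$s + x{\left(K{\left(6 \right)} \right)} = 2 + 1 = 3$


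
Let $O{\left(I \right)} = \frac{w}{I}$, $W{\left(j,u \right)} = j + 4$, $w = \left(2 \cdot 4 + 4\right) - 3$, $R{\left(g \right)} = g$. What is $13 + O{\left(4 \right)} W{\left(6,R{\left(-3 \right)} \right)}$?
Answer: $\frac{71}{2} \approx 35.5$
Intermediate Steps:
$w = 9$ ($w = \left(8 + 4\right) - 3 = 12 - 3 = 9$)
$W{\left(j,u \right)} = 4 + j$
$O{\left(I \right)} = \frac{9}{I}$
$13 + O{\left(4 \right)} W{\left(6,R{\left(-3 \right)} \right)} = 13 + \frac{9}{4} \left(4 + 6\right) = 13 + 9 \cdot \frac{1}{4} \cdot 10 = 13 + \frac{9}{4} \cdot 10 = 13 + \frac{45}{2} = \frac{71}{2}$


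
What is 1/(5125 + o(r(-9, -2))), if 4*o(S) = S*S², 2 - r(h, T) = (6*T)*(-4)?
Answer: -1/19209 ≈ -5.2059e-5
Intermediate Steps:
r(h, T) = 2 + 24*T (r(h, T) = 2 - 6*T*(-4) = 2 - (-24)*T = 2 + 24*T)
o(S) = S³/4 (o(S) = (S*S²)/4 = S³/4)
1/(5125 + o(r(-9, -2))) = 1/(5125 + (2 + 24*(-2))³/4) = 1/(5125 + (2 - 48)³/4) = 1/(5125 + (¼)*(-46)³) = 1/(5125 + (¼)*(-97336)) = 1/(5125 - 24334) = 1/(-19209) = -1/19209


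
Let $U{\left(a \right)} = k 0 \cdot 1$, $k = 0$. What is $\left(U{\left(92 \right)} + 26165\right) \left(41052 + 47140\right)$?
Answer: $2307543680$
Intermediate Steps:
$U{\left(a \right)} = 0$ ($U{\left(a \right)} = 0 \cdot 0 \cdot 1 = 0 \cdot 1 = 0$)
$\left(U{\left(92 \right)} + 26165\right) \left(41052 + 47140\right) = \left(0 + 26165\right) \left(41052 + 47140\right) = 26165 \cdot 88192 = 2307543680$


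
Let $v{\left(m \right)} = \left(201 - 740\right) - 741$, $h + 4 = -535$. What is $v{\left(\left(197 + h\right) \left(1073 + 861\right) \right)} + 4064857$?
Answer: $4063577$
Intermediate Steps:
$h = -539$ ($h = -4 - 535 = -539$)
$v{\left(m \right)} = -1280$ ($v{\left(m \right)} = -539 - 741 = -1280$)
$v{\left(\left(197 + h\right) \left(1073 + 861\right) \right)} + 4064857 = -1280 + 4064857 = 4063577$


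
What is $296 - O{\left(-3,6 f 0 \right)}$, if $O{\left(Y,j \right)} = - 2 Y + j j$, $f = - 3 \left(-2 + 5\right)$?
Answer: $290$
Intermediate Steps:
$f = -9$ ($f = \left(-3\right) 3 = -9$)
$O{\left(Y,j \right)} = j^{2} - 2 Y$ ($O{\left(Y,j \right)} = - 2 Y + j^{2} = j^{2} - 2 Y$)
$296 - O{\left(-3,6 f 0 \right)} = 296 - \left(\left(6 \left(-9\right) 0\right)^{2} - -6\right) = 296 - \left(\left(\left(-54\right) 0\right)^{2} + 6\right) = 296 - \left(0^{2} + 6\right) = 296 - \left(0 + 6\right) = 296 - 6 = 290$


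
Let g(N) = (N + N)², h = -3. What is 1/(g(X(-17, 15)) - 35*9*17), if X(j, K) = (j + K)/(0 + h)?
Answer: -9/48179 ≈ -0.00018680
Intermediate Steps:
X(j, K) = -K/3 - j/3 (X(j, K) = (j + K)/(0 - 3) = (K + j)/(-3) = (K + j)*(-⅓) = -K/3 - j/3)
g(N) = 4*N² (g(N) = (2*N)² = 4*N²)
1/(g(X(-17, 15)) - 35*9*17) = 1/(4*(-⅓*15 - ⅓*(-17))² - 35*9*17) = 1/(4*(-5 + 17/3)² - 315*17) = 1/(4*(⅔)² - 5355) = 1/(4*(4/9) - 5355) = 1/(16/9 - 5355) = 1/(-48179/9) = -9/48179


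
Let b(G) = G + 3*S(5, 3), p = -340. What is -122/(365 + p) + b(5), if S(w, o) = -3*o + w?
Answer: -297/25 ≈ -11.880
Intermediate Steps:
S(w, o) = w - 3*o
b(G) = -12 + G (b(G) = G + 3*(5 - 3*3) = G + 3*(5 - 9) = G + 3*(-4) = G - 12 = -12 + G)
-122/(365 + p) + b(5) = -122/(365 - 340) + (-12 + 5) = -122/25 - 7 = -297/25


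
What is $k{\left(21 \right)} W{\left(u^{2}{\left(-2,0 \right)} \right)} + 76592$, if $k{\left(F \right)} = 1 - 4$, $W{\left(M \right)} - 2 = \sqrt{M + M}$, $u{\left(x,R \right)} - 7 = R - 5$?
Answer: $76586 - 6 \sqrt{2} \approx 76578.0$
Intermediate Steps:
$u{\left(x,R \right)} = 2 + R$ ($u{\left(x,R \right)} = 7 + \left(R - 5\right) = 7 + \left(-5 + R\right) = 2 + R$)
$W{\left(M \right)} = 2 + \sqrt{2} \sqrt{M}$ ($W{\left(M \right)} = 2 + \sqrt{M + M} = 2 + \sqrt{2 M} = 2 + \sqrt{2} \sqrt{M}$)
$k{\left(F \right)} = -3$
$k{\left(21 \right)} W{\left(u^{2}{\left(-2,0 \right)} \right)} + 76592 = - 3 \left(2 + \sqrt{2} \sqrt{\left(2 + 0\right)^{2}}\right) + 76592 = - 3 \left(2 + \sqrt{2} \sqrt{2^{2}}\right) + 76592 = - 3 \left(2 + \sqrt{2} \sqrt{4}\right) + 76592 = - 3 \left(2 + \sqrt{2} \cdot 2\right) + 76592 = - 3 \left(2 + 2 \sqrt{2}\right) + 76592 = \left(-6 - 6 \sqrt{2}\right) + 76592 = 76586 - 6 \sqrt{2}$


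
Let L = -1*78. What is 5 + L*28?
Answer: -2179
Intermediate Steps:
L = -78
5 + L*28 = 5 - 78*28 = 5 - 2184 = -2179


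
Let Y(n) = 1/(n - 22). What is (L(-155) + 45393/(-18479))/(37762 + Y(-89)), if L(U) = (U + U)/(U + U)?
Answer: -2987454/77456225299 ≈ -3.8570e-5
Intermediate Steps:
Y(n) = 1/(-22 + n)
L(U) = 1 (L(U) = (2*U)/((2*U)) = (2*U)*(1/(2*U)) = 1)
(L(-155) + 45393/(-18479))/(37762 + Y(-89)) = (1 + 45393/(-18479))/(37762 + 1/(-22 - 89)) = (1 + 45393*(-1/18479))/(37762 + 1/(-111)) = (1 - 45393/18479)/(37762 - 1/111) = -26914/(18479*4191581/111) = -26914/18479*111/4191581 = -2987454/77456225299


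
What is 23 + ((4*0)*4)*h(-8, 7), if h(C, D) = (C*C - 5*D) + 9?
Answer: 23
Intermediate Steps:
h(C, D) = 9 + C**2 - 5*D (h(C, D) = (C**2 - 5*D) + 9 = 9 + C**2 - 5*D)
23 + ((4*0)*4)*h(-8, 7) = 23 + ((4*0)*4)*(9 + (-8)**2 - 5*7) = 23 + (0*4)*(9 + 64 - 35) = 23 + 0*38 = 23 + 0 = 23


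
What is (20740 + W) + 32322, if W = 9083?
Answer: 62145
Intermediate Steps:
(20740 + W) + 32322 = (20740 + 9083) + 32322 = 29823 + 32322 = 62145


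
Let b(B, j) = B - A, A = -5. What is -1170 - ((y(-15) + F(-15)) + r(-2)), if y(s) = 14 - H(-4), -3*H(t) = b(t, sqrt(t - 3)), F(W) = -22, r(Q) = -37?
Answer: -3376/3 ≈ -1125.3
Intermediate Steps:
b(B, j) = 5 + B (b(B, j) = B - 1*(-5) = B + 5 = 5 + B)
H(t) = -5/3 - t/3 (H(t) = -(5 + t)/3 = -5/3 - t/3)
y(s) = 43/3 (y(s) = 14 - (-5/3 - 1/3*(-4)) = 14 - (-5/3 + 4/3) = 14 - 1*(-1/3) = 14 + 1/3 = 43/3)
-1170 - ((y(-15) + F(-15)) + r(-2)) = -1170 - ((43/3 - 22) - 37) = -1170 - (-23/3 - 37) = -1170 - 1*(-134/3) = -1170 + 134/3 = -3376/3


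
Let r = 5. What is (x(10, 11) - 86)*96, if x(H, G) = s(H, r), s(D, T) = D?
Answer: -7296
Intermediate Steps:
x(H, G) = H
(x(10, 11) - 86)*96 = (10 - 86)*96 = -76*96 = -7296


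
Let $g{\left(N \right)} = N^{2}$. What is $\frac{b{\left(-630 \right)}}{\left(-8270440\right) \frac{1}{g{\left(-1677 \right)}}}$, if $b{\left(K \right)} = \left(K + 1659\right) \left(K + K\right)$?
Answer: $\frac{182314852083}{413522} \approx 4.4088 \cdot 10^{5}$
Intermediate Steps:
$b{\left(K \right)} = 2 K \left(1659 + K\right)$ ($b{\left(K \right)} = \left(1659 + K\right) 2 K = 2 K \left(1659 + K\right)$)
$\frac{b{\left(-630 \right)}}{\left(-8270440\right) \frac{1}{g{\left(-1677 \right)}}} = \frac{2 \left(-630\right) \left(1659 - 630\right)}{\left(-8270440\right) \frac{1}{\left(-1677\right)^{2}}} = \frac{2 \left(-630\right) 1029}{\left(-8270440\right) \frac{1}{2812329}} = - \frac{1296540}{\left(-8270440\right) \frac{1}{2812329}} = - \frac{1296540}{- \frac{8270440}{2812329}} = \left(-1296540\right) \left(- \frac{2812329}{8270440}\right) = \frac{182314852083}{413522}$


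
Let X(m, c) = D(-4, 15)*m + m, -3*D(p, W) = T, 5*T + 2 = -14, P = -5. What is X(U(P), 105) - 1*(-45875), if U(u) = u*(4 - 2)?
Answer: 137563/3 ≈ 45854.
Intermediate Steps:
T = -16/5 (T = -2/5 + (1/5)*(-14) = -2/5 - 14/5 = -16/5 ≈ -3.2000)
D(p, W) = 16/15 (D(p, W) = -1/3*(-16/5) = 16/15)
U(u) = 2*u (U(u) = u*2 = 2*u)
X(m, c) = 31*m/15 (X(m, c) = 16*m/15 + m = 31*m/15)
X(U(P), 105) - 1*(-45875) = 31*(2*(-5))/15 - 1*(-45875) = (31/15)*(-10) + 45875 = -62/3 + 45875 = 137563/3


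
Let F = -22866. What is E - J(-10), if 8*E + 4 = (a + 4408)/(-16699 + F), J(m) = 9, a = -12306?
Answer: -1499521/158260 ≈ -9.4751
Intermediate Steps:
E = -75181/158260 (E = -½ + ((-12306 + 4408)/(-16699 - 22866))/8 = -½ + (-7898/(-39565))/8 = -½ + (-7898*(-1/39565))/8 = -½ + (⅛)*(7898/39565) = -½ + 3949/158260 = -75181/158260 ≈ -0.47505)
E - J(-10) = -75181/158260 - 1*9 = -75181/158260 - 9 = -1499521/158260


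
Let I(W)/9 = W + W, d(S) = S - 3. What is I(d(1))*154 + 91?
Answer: -5453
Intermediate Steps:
d(S) = -3 + S
I(W) = 18*W (I(W) = 9*(W + W) = 9*(2*W) = 18*W)
I(d(1))*154 + 91 = (18*(-3 + 1))*154 + 91 = (18*(-2))*154 + 91 = -36*154 + 91 = -5544 + 91 = -5453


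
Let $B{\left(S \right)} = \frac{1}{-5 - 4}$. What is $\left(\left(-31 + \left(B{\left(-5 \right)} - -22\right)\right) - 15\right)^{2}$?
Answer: $\frac{47089}{81} \approx 581.35$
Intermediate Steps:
$B{\left(S \right)} = - \frac{1}{9}$ ($B{\left(S \right)} = \frac{1}{-9} = - \frac{1}{9}$)
$\left(\left(-31 + \left(B{\left(-5 \right)} - -22\right)\right) - 15\right)^{2} = \left(\left(-31 - - \frac{197}{9}\right) - 15\right)^{2} = \left(\left(-31 + \left(- \frac{1}{9} + 22\right)\right) - 15\right)^{2} = \left(\left(-31 + \frac{197}{9}\right) - 15\right)^{2} = \left(- \frac{82}{9} - 15\right)^{2} = \left(- \frac{217}{9}\right)^{2} = \frac{47089}{81}$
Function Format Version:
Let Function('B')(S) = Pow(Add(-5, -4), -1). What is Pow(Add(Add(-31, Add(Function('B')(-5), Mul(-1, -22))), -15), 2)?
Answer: Rational(47089, 81) ≈ 581.35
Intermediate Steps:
Function('B')(S) = Rational(-1, 9) (Function('B')(S) = Pow(-9, -1) = Rational(-1, 9))
Pow(Add(Add(-31, Add(Function('B')(-5), Mul(-1, -22))), -15), 2) = Pow(Add(Add(-31, Add(Rational(-1, 9), Mul(-1, -22))), -15), 2) = Pow(Add(Add(-31, Add(Rational(-1, 9), 22)), -15), 2) = Pow(Add(Add(-31, Rational(197, 9)), -15), 2) = Pow(Add(Rational(-82, 9), -15), 2) = Pow(Rational(-217, 9), 2) = Rational(47089, 81)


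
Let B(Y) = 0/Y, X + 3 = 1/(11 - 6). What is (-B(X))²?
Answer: 0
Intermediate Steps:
X = -14/5 (X = -3 + 1/(11 - 6) = -3 + 1/5 = -3 + ⅕ = -14/5 ≈ -2.8000)
B(Y) = 0
(-B(X))² = (-1*0)² = 0² = 0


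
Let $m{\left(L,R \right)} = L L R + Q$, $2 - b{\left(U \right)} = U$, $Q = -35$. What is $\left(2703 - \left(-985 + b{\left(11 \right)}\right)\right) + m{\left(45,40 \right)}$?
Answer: $84662$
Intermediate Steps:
$b{\left(U \right)} = 2 - U$
$m{\left(L,R \right)} = -35 + R L^{2}$ ($m{\left(L,R \right)} = L L R - 35 = L^{2} R - 35 = R L^{2} - 35 = -35 + R L^{2}$)
$\left(2703 - \left(-985 + b{\left(11 \right)}\right)\right) + m{\left(45,40 \right)} = \left(2703 + \left(985 - \left(2 - 11\right)\right)\right) - \left(35 - 40 \cdot 45^{2}\right) = \left(2703 + \left(985 - \left(2 - 11\right)\right)\right) + \left(-35 + 40 \cdot 2025\right) = \left(2703 + \left(985 - -9\right)\right) + \left(-35 + 81000\right) = \left(2703 + \left(985 + 9\right)\right) + 80965 = \left(2703 + 994\right) + 80965 = 3697 + 80965 = 84662$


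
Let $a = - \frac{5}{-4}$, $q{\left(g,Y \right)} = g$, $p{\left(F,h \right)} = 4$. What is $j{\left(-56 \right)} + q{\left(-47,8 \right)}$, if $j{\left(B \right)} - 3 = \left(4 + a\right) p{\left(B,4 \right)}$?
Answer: $-23$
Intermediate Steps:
$a = \frac{5}{4}$ ($a = \left(-5\right) \left(- \frac{1}{4}\right) = \frac{5}{4} \approx 1.25$)
$j{\left(B \right)} = 24$ ($j{\left(B \right)} = 3 + \left(4 + \frac{5}{4}\right) 4 = 3 + \frac{21}{4} \cdot 4 = 3 + 21 = 24$)
$j{\left(-56 \right)} + q{\left(-47,8 \right)} = 24 - 47 = -23$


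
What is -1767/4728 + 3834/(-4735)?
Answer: -8831299/7462360 ≈ -1.1834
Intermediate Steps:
-1767/4728 + 3834/(-4735) = -1767*1/4728 + 3834*(-1/4735) = -589/1576 - 3834/4735 = -8831299/7462360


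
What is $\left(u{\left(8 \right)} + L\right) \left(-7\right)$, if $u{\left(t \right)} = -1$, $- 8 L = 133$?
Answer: $\frac{987}{8} \approx 123.38$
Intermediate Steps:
$L = - \frac{133}{8}$ ($L = \left(- \frac{1}{8}\right) 133 = - \frac{133}{8} \approx -16.625$)
$\left(u{\left(8 \right)} + L\right) \left(-7\right) = \left(-1 - \frac{133}{8}\right) \left(-7\right) = \left(- \frac{141}{8}\right) \left(-7\right) = \frac{987}{8}$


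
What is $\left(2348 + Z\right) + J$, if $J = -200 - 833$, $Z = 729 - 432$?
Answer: $1612$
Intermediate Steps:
$Z = 297$ ($Z = 729 - 432 = 297$)
$J = -1033$
$\left(2348 + Z\right) + J = \left(2348 + 297\right) - 1033 = 2645 - 1033 = 1612$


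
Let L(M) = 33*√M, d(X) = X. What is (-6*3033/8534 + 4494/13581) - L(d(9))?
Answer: -1947153398/19316709 ≈ -100.80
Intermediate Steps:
(-6*3033/8534 + 4494/13581) - L(d(9)) = (-6*3033/8534 + 4494/13581) - 33*√9 = (-18198*1/8534 + 4494*(1/13581)) - 33*3 = (-9099/4267 + 1498/4527) - 1*99 = -34799207/19316709 - 99 = -1947153398/19316709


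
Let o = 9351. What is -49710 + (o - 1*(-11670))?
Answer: -28689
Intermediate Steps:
-49710 + (o - 1*(-11670)) = -49710 + (9351 - 1*(-11670)) = -49710 + (9351 + 11670) = -49710 + 21021 = -28689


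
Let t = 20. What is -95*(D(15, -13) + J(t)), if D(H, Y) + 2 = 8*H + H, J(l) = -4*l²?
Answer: 139365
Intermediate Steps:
D(H, Y) = -2 + 9*H (D(H, Y) = -2 + (8*H + H) = -2 + 9*H)
-95*(D(15, -13) + J(t)) = -95*((-2 + 9*15) - 4*20²) = -95*((-2 + 135) - 4*400) = -95*(133 - 1600) = -95*(-1467) = 139365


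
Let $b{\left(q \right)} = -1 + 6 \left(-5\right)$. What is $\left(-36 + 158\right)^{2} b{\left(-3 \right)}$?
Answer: $-461404$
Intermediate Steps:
$b{\left(q \right)} = -31$ ($b{\left(q \right)} = -1 - 30 = -31$)
$\left(-36 + 158\right)^{2} b{\left(-3 \right)} = \left(-36 + 158\right)^{2} \left(-31\right) = 122^{2} \left(-31\right) = 14884 \left(-31\right) = -461404$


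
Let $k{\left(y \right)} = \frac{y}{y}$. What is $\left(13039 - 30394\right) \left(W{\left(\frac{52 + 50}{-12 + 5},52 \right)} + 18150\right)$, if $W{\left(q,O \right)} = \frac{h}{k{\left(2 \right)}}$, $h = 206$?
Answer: $-318568380$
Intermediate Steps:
$k{\left(y \right)} = 1$
$W{\left(q,O \right)} = 206$ ($W{\left(q,O \right)} = \frac{206}{1} = 206 \cdot 1 = 206$)
$\left(13039 - 30394\right) \left(W{\left(\frac{52 + 50}{-12 + 5},52 \right)} + 18150\right) = \left(13039 - 30394\right) \left(206 + 18150\right) = \left(-17355\right) 18356 = -318568380$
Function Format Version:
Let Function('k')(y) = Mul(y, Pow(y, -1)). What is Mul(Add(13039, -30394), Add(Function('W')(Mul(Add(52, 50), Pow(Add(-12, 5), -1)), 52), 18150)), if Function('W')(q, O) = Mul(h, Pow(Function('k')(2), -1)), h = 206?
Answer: -318568380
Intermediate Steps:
Function('k')(y) = 1
Function('W')(q, O) = 206 (Function('W')(q, O) = Mul(206, Pow(1, -1)) = Mul(206, 1) = 206)
Mul(Add(13039, -30394), Add(Function('W')(Mul(Add(52, 50), Pow(Add(-12, 5), -1)), 52), 18150)) = Mul(Add(13039, -30394), Add(206, 18150)) = Mul(-17355, 18356) = -318568380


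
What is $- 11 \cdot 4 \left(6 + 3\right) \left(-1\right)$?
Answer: $396$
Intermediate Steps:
$- 11 \cdot 4 \left(6 + 3\right) \left(-1\right) = - 11 \cdot 4 \cdot 9 \left(-1\right) = \left(-11\right) 36 \left(-1\right) = \left(-396\right) \left(-1\right) = 396$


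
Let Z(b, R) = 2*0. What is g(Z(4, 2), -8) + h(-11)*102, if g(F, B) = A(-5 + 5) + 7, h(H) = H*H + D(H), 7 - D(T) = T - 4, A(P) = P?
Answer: 14593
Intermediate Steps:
D(T) = 11 - T (D(T) = 7 - (T - 4) = 7 - (-4 + T) = 7 + (4 - T) = 11 - T)
h(H) = 11 + H² - H (h(H) = H*H + (11 - H) = H² + (11 - H) = 11 + H² - H)
Z(b, R) = 0
g(F, B) = 7 (g(F, B) = (-5 + 5) + 7 = 0 + 7 = 7)
g(Z(4, 2), -8) + h(-11)*102 = 7 + (11 + (-11)² - 1*(-11))*102 = 7 + (11 + 121 + 11)*102 = 7 + 143*102 = 7 + 14586 = 14593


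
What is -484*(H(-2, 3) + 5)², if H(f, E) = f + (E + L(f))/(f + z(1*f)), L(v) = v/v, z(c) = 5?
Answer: -81796/9 ≈ -9088.4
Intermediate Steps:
L(v) = 1
H(f, E) = f + (1 + E)/(5 + f) (H(f, E) = f + (E + 1)/(f + 5) = f + (1 + E)/(5 + f))
-484*(H(-2, 3) + 5)² = -484*((1 + 3 + (-2)² + 5*(-2))/(5 - 2) + 5)² = -484*((1 + 3 + 4 - 10)/3 + 5)² = -484*((⅓)*(-2) + 5)² = -484*(-⅔ + 5)² = -484*(13/3)² = -484*169/9 = -81796/9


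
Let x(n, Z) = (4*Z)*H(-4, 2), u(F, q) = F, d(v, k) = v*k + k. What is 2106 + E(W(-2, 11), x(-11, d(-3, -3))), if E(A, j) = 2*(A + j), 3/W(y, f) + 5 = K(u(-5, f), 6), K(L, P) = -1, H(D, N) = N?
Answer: 2201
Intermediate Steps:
d(v, k) = k + k*v (d(v, k) = k*v + k = k + k*v)
x(n, Z) = 8*Z (x(n, Z) = (4*Z)*2 = 8*Z)
W(y, f) = -½ (W(y, f) = 3/(-5 - 1) = 3/(-6) = 3*(-⅙) = -½)
E(A, j) = 2*A + 2*j
2106 + E(W(-2, 11), x(-11, d(-3, -3))) = 2106 + (2*(-½) + 2*(8*(-3*(1 - 3)))) = 2106 + (-1 + 2*(8*(-3*(-2)))) = 2106 + (-1 + 2*(8*6)) = 2106 + (-1 + 2*48) = 2106 + (-1 + 96) = 2106 + 95 = 2201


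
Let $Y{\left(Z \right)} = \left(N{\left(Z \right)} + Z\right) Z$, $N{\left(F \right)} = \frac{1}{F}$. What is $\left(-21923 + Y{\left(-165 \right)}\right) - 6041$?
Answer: $-738$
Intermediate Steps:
$Y{\left(Z \right)} = Z \left(Z + \frac{1}{Z}\right)$ ($Y{\left(Z \right)} = \left(\frac{1}{Z} + Z\right) Z = \left(Z + \frac{1}{Z}\right) Z = Z \left(Z + \frac{1}{Z}\right)$)
$\left(-21923 + Y{\left(-165 \right)}\right) - 6041 = \left(-21923 + \left(1 + \left(-165\right)^{2}\right)\right) - 6041 = \left(-21923 + \left(1 + 27225\right)\right) - 6041 = \left(-21923 + 27226\right) - 6041 = 5303 - 6041 = -738$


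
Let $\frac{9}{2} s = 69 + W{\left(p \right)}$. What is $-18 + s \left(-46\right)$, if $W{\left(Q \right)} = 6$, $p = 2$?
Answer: $- \frac{2354}{3} \approx -784.67$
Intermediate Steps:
$s = \frac{50}{3}$ ($s = \frac{2 \left(69 + 6\right)}{9} = \frac{2}{9} \cdot 75 = \frac{50}{3} \approx 16.667$)
$-18 + s \left(-46\right) = -18 + \frac{50}{3} \left(-46\right) = -18 - \frac{2300}{3} = - \frac{2354}{3}$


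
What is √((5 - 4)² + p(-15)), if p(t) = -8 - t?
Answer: 2*√2 ≈ 2.8284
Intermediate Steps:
√((5 - 4)² + p(-15)) = √((5 - 4)² + (-8 - 1*(-15))) = √(1² + (-8 + 15)) = √(1 + 7) = √8 = 2*√2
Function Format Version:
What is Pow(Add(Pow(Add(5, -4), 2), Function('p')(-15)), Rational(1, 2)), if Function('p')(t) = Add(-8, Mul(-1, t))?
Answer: Mul(2, Pow(2, Rational(1, 2))) ≈ 2.8284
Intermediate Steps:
Pow(Add(Pow(Add(5, -4), 2), Function('p')(-15)), Rational(1, 2)) = Pow(Add(Pow(Add(5, -4), 2), Add(-8, Mul(-1, -15))), Rational(1, 2)) = Pow(Add(Pow(1, 2), Add(-8, 15)), Rational(1, 2)) = Pow(Add(1, 7), Rational(1, 2)) = Pow(8, Rational(1, 2)) = Mul(2, Pow(2, Rational(1, 2)))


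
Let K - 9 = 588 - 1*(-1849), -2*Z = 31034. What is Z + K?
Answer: -13071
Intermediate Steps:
Z = -15517 (Z = -½*31034 = -15517)
K = 2446 (K = 9 + (588 - 1*(-1849)) = 9 + (588 + 1849) = 9 + 2437 = 2446)
Z + K = -15517 + 2446 = -13071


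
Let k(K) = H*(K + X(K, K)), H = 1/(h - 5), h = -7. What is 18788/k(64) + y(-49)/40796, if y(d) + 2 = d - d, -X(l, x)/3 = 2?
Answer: -2299425773/591542 ≈ -3887.2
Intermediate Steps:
X(l, x) = -6 (X(l, x) = -3*2 = -6)
H = -1/12 (H = 1/(-7 - 5) = 1/(-12) = -1/12 ≈ -0.083333)
k(K) = 1/2 - K/12 (k(K) = -(K - 6)/12 = -(-6 + K)/12 = 1/2 - K/12)
y(d) = -2 (y(d) = -2 + (d - d) = -2 + 0 = -2)
18788/k(64) + y(-49)/40796 = 18788/(1/2 - 1/12*64) - 2/40796 = 18788/(1/2 - 16/3) - 2*1/40796 = 18788/(-29/6) - 1/20398 = 18788*(-6/29) - 1/20398 = -112728/29 - 1/20398 = -2299425773/591542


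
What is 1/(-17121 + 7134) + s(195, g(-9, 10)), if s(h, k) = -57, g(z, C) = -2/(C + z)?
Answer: -569260/9987 ≈ -57.000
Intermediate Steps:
1/(-17121 + 7134) + s(195, g(-9, 10)) = 1/(-17121 + 7134) - 57 = 1/(-9987) - 57 = -1/9987 - 57 = -569260/9987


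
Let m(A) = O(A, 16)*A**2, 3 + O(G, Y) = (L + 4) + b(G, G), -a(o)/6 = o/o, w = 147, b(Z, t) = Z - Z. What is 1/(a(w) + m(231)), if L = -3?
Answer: -1/106728 ≈ -9.3696e-6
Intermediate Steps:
b(Z, t) = 0
a(o) = -6 (a(o) = -6*o/o = -6*1 = -6)
O(G, Y) = -2 (O(G, Y) = -3 + ((-3 + 4) + 0) = -3 + (1 + 0) = -3 + 1 = -2)
m(A) = -2*A**2
1/(a(w) + m(231)) = 1/(-6 - 2*231**2) = 1/(-6 - 2*53361) = 1/(-6 - 106722) = 1/(-106728) = -1/106728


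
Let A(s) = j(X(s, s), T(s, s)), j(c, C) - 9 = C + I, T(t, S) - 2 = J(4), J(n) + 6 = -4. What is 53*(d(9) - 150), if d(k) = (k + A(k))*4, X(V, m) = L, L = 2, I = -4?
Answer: -6678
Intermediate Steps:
J(n) = -10 (J(n) = -6 - 4 = -10)
T(t, S) = -8 (T(t, S) = 2 - 10 = -8)
X(V, m) = 2
j(c, C) = 5 + C (j(c, C) = 9 + (C - 4) = 9 + (-4 + C) = 5 + C)
A(s) = -3 (A(s) = 5 - 8 = -3)
d(k) = -12 + 4*k (d(k) = (k - 3)*4 = (-3 + k)*4 = -12 + 4*k)
53*(d(9) - 150) = 53*((-12 + 4*9) - 150) = 53*((-12 + 36) - 150) = 53*(24 - 150) = 53*(-126) = -6678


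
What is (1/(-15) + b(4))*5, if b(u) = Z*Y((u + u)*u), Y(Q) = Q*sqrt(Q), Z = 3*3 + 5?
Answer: -1/3 + 8960*sqrt(2) ≈ 12671.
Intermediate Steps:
Z = 14 (Z = 9 + 5 = 14)
Y(Q) = Q**(3/2)
b(u) = 28*sqrt(2)*(u**2)**(3/2) (b(u) = 14*((u + u)*u)**(3/2) = 14*((2*u)*u)**(3/2) = 14*(2*u**2)**(3/2) = 14*(2*sqrt(2)*(u**2)**(3/2)) = 28*sqrt(2)*(u**2)**(3/2))
(1/(-15) + b(4))*5 = (1/(-15) + 28*sqrt(2)*(4**2)**(3/2))*5 = (-1/15 + 28*sqrt(2)*16**(3/2))*5 = (-1/15 + 28*sqrt(2)*64)*5 = (-1/15 + 1792*sqrt(2))*5 = -1/3 + 8960*sqrt(2)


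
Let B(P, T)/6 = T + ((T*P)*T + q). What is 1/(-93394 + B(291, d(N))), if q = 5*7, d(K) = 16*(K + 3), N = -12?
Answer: 1/36111008 ≈ 2.7692e-8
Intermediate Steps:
d(K) = 48 + 16*K (d(K) = 16*(3 + K) = 48 + 16*K)
q = 35
B(P, T) = 210 + 6*T + 6*P*T² (B(P, T) = 6*(T + ((T*P)*T + 35)) = 6*(T + ((P*T)*T + 35)) = 6*(T + (P*T² + 35)) = 6*(T + (35 + P*T²)) = 6*(35 + T + P*T²) = 210 + 6*T + 6*P*T²)
1/(-93394 + B(291, d(N))) = 1/(-93394 + (210 + 6*(48 + 16*(-12)) + 6*291*(48 + 16*(-12))²)) = 1/(-93394 + (210 + 6*(48 - 192) + 6*291*(48 - 192)²)) = 1/(-93394 + (210 + 6*(-144) + 6*291*(-144)²)) = 1/(-93394 + (210 - 864 + 6*291*20736)) = 1/(-93394 + (210 - 864 + 36205056)) = 1/(-93394 + 36204402) = 1/36111008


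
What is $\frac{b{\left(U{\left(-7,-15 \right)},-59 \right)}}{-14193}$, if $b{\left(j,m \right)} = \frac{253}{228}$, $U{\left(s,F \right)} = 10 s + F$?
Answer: $- \frac{253}{3236004} \approx -7.8183 \cdot 10^{-5}$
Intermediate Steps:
$U{\left(s,F \right)} = F + 10 s$
$b{\left(j,m \right)} = \frac{253}{228}$ ($b{\left(j,m \right)} = 253 \cdot \frac{1}{228} = \frac{253}{228}$)
$\frac{b{\left(U{\left(-7,-15 \right)},-59 \right)}}{-14193} = \frac{253}{228 \left(-14193\right)} = \frac{253}{228} \left(- \frac{1}{14193}\right) = - \frac{253}{3236004}$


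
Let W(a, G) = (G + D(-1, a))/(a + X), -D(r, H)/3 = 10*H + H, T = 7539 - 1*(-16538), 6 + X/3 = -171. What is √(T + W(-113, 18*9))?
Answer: √2495773217/322 ≈ 155.15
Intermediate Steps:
X = -531 (X = -18 + 3*(-171) = -18 - 513 = -531)
T = 24077 (T = 7539 + 16538 = 24077)
D(r, H) = -33*H (D(r, H) = -3*(10*H + H) = -33*H)
W(a, G) = (G - 33*a)/(-531 + a) (W(a, G) = (G - 33*a)/(a - 531) = (G - 33*a)/(-531 + a))
√(T + W(-113, 18*9)) = √(24077 + (18*9 - 33*(-113))/(-531 - 113)) = √(24077 + (162 + 3729)/(-644)) = √(24077 - 1/644*3891) = √(24077 - 3891/644) = √(15501697/644) = √2495773217/322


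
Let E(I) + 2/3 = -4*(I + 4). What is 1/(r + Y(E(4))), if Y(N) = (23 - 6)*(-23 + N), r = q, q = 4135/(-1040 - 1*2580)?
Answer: -2172/2057917 ≈ -0.0010554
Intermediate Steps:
q = -827/724 (q = 4135/(-1040 - 2580) = 4135/(-3620) = 4135*(-1/3620) = -827/724 ≈ -1.1423)
r = -827/724 ≈ -1.1423
E(I) = -50/3 - 4*I (E(I) = -⅔ - 4*(I + 4) = -⅔ - 4*(4 + I) = -⅔ + (-16 - 4*I) = -50/3 - 4*I)
Y(N) = -391 + 17*N (Y(N) = 17*(-23 + N) = -391 + 17*N)
1/(r + Y(E(4))) = 1/(-827/724 + (-391 + 17*(-50/3 - 4*4))) = 1/(-827/724 + (-391 + 17*(-50/3 - 16))) = 1/(-827/724 + (-391 + 17*(-98/3))) = 1/(-827/724 + (-391 - 1666/3)) = 1/(-827/724 - 2839/3) = 1/(-2057917/2172) = -2172/2057917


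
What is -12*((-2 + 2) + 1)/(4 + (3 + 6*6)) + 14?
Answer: 590/43 ≈ 13.721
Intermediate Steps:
-12*((-2 + 2) + 1)/(4 + (3 + 6*6)) + 14 = -12*(0 + 1)/(4 + (3 + 36)) + 14 = -12/(4 + 39) + 14 = -12/43 + 14 = 590/43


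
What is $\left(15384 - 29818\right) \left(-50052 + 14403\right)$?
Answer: $514557666$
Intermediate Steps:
$\left(15384 - 29818\right) \left(-50052 + 14403\right) = \left(-14434\right) \left(-35649\right) = 514557666$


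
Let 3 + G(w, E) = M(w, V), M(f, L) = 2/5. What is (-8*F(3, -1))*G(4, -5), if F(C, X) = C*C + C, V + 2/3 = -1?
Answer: 1248/5 ≈ 249.60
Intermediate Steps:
V = -5/3 (V = -⅔ - 1 = -5/3 ≈ -1.6667)
M(f, L) = ⅖ (M(f, L) = 2*(⅕) = ⅖)
G(w, E) = -13/5 (G(w, E) = -3 + ⅖ = -13/5)
F(C, X) = C + C² (F(C, X) = C² + C = C + C²)
(-8*F(3, -1))*G(4, -5) = -24*(1 + 3)*(-13/5) = -24*4*(-13/5) = -8*12*(-13/5) = -96*(-13/5) = 1248/5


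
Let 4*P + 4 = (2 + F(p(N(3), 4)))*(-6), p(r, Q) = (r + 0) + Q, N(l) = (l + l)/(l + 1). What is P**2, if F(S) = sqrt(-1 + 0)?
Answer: 55/4 + 12*I ≈ 13.75 + 12.0*I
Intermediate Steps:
N(l) = 2*l/(1 + l) (N(l) = (2*l)/(1 + l) = 2*l/(1 + l))
p(r, Q) = Q + r (p(r, Q) = r + Q = Q + r)
F(S) = I (F(S) = sqrt(-1) = I)
P = -4 - 3*I/2 (P = -1 + ((2 + I)*(-6))/4 = -1 + (-12 - 6*I)/4 = -1 + (-3 - 3*I/2) = -4 - 3*I/2 ≈ -4.0 - 1.5*I)
P**2 = (-4 - 3*I/2)**2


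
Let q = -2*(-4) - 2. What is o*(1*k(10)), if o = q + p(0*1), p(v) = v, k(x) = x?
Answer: 60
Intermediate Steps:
q = 6 (q = 8 - 2 = 6)
o = 6 (o = 6 + 0*1 = 6 + 0 = 6)
o*(1*k(10)) = 6*(1*10) = 6*10 = 60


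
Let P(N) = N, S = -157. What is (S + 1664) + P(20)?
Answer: 1527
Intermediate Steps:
(S + 1664) + P(20) = (-157 + 1664) + 20 = 1507 + 20 = 1527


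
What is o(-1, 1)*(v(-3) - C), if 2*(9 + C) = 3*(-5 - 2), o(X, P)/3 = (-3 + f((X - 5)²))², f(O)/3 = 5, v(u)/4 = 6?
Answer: 18792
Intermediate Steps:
v(u) = 24 (v(u) = 4*6 = 24)
f(O) = 15 (f(O) = 3*5 = 15)
o(X, P) = 432 (o(X, P) = 3*(-3 + 15)² = 3*12² = 3*144 = 432)
C = -39/2 (C = -9 + (3*(-5 - 2))/2 = -9 + (3*(-7))/2 = -9 + (½)*(-21) = -9 - 21/2 = -39/2 ≈ -19.500)
o(-1, 1)*(v(-3) - C) = 432*(24 - 1*(-39/2)) = 432*(24 + 39/2) = 432*(87/2) = 18792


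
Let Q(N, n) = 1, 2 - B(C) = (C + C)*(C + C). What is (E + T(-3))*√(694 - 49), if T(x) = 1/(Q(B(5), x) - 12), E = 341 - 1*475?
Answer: -1475*√645/11 ≈ -3405.5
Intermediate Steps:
B(C) = 2 - 4*C² (B(C) = 2 - (C + C)*(C + C) = 2 - 2*C*2*C = 2 - 4*C²)
E = -134 (E = 341 - 475 = -134)
T(x) = -1/11 (T(x) = 1/(1 - 12) = 1/(-11) = -1/11)
(E + T(-3))*√(694 - 49) = (-134 - 1/11)*√(694 - 49) = -1475*√645/11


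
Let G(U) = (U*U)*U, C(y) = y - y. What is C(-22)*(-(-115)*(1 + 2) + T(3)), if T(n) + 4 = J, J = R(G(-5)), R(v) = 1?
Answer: 0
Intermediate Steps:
C(y) = 0
G(U) = U**3 (G(U) = U**2*U = U**3)
J = 1
T(n) = -3 (T(n) = -4 + 1 = -3)
C(-22)*(-(-115)*(1 + 2) + T(3)) = 0*(-(-115)*(1 + 2) - 3) = 0*(-(-115)*3 - 3) = 0*(-23*(-15) - 3) = 0*(345 - 3) = 0*342 = 0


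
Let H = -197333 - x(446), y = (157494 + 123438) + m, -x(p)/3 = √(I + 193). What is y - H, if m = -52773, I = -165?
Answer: 425492 - 6*√7 ≈ 4.2548e+5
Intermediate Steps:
x(p) = -6*√7 (x(p) = -3*√(-165 + 193) = -6*√7)
y = 228159 (y = (157494 + 123438) - 52773 = 280932 - 52773 = 228159)
H = -197333 + 6*√7 (H = -197333 - (-6)*√7 = -197333 + 6*√7 ≈ -1.9732e+5)
y - H = 228159 - (-197333 + 6*√7) = 228159 + (197333 - 6*√7) = 425492 - 6*√7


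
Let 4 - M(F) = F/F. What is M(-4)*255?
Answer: 765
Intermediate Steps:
M(F) = 3 (M(F) = 4 - F/F = 4 - 1*1 = 4 - 1 = 3)
M(-4)*255 = 3*255 = 765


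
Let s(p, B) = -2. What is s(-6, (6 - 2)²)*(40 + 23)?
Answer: -126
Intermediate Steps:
s(-6, (6 - 2)²)*(40 + 23) = -2*(40 + 23) = -2*63 = -126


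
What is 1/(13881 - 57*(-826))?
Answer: 1/60963 ≈ 1.6403e-5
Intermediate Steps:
1/(13881 - 57*(-826)) = 1/(13881 + 47082) = 1/60963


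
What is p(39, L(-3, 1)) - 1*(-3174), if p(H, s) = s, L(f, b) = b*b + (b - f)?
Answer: 3179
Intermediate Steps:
L(f, b) = b + b² - f (L(f, b) = b² + (b - f) = b + b² - f)
p(39, L(-3, 1)) - 1*(-3174) = (1 + 1² - 1*(-3)) - 1*(-3174) = (1 + 1 + 3) + 3174 = 5 + 3174 = 3179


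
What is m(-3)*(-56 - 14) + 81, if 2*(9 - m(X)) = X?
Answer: -654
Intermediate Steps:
m(X) = 9 - X/2
m(-3)*(-56 - 14) + 81 = (9 - 1/2*(-3))*(-56 - 14) + 81 = (9 + 3/2)*(-70) + 81 = (21/2)*(-70) + 81 = -735 + 81 = -654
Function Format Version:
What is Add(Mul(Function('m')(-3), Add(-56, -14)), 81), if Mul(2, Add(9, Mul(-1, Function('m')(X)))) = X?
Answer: -654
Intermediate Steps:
Function('m')(X) = Add(9, Mul(Rational(-1, 2), X))
Add(Mul(Function('m')(-3), Add(-56, -14)), 81) = Add(Mul(Add(9, Mul(Rational(-1, 2), -3)), Add(-56, -14)), 81) = Add(Mul(Add(9, Rational(3, 2)), -70), 81) = Add(Mul(Rational(21, 2), -70), 81) = Add(-735, 81) = -654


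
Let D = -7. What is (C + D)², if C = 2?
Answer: 25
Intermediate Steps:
(C + D)² = (2 - 7)² = (-5)² = 25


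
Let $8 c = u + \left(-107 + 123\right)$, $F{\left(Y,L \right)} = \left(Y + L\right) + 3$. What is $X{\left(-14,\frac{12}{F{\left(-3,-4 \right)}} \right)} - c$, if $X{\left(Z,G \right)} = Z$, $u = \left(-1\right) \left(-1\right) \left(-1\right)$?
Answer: $- \frac{127}{8} \approx -15.875$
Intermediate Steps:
$F{\left(Y,L \right)} = 3 + L + Y$ ($F{\left(Y,L \right)} = \left(L + Y\right) + 3 = 3 + L + Y$)
$u = -1$ ($u = 1 \left(-1\right) = -1$)
$c = \frac{15}{8}$ ($c = \frac{-1 + \left(-107 + 123\right)}{8} = \frac{-1 + 16}{8} = \frac{1}{8} \cdot 15 = \frac{15}{8} \approx 1.875$)
$X{\left(-14,\frac{12}{F{\left(-3,-4 \right)}} \right)} - c = -14 - \frac{15}{8} = - \frac{127}{8}$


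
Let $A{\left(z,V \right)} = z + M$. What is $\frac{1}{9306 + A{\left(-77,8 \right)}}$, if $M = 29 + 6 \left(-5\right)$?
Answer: $\frac{1}{9228} \approx 0.00010837$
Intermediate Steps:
$M = -1$ ($M = 29 - 30 = -1$)
$A{\left(z,V \right)} = -1 + z$ ($A{\left(z,V \right)} = z - 1 = -1 + z$)
$\frac{1}{9306 + A{\left(-77,8 \right)}} = \frac{1}{9306 - 78} = \frac{1}{9228}$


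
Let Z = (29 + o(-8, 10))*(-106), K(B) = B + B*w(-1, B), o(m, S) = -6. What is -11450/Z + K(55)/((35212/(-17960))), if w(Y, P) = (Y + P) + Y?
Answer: -16205333525/10730857 ≈ -1510.2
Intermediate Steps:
w(Y, P) = P + 2*Y (w(Y, P) = (P + Y) + Y = P + 2*Y)
K(B) = B + B*(-2 + B) (K(B) = B + B*(B + 2*(-1)) = B + B*(B - 2) = B + B*(-2 + B))
Z = -2438 (Z = (29 - 6)*(-106) = 23*(-106) = -2438)
-11450/Z + K(55)/((35212/(-17960))) = -11450/(-2438) + (55*(-1 + 55))/((35212/(-17960))) = -11450*(-1/2438) + (55*54)/((35212*(-1/17960))) = 5725/1219 + 2970/(-8803/4490) = 5725/1219 + 2970*(-4490/8803) = 5725/1219 - 13335300/8803 = -16205333525/10730857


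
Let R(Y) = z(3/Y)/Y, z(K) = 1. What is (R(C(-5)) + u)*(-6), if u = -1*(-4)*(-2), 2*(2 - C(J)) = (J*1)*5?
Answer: 1380/29 ≈ 47.586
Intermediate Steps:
C(J) = 2 - 5*J/2 (C(J) = 2 - J*1*5/2 = 2 - J*5/2 = 2 - 5*J/2)
u = -8 (u = 4*(-2) = -8)
R(Y) = 1/Y
(R(C(-5)) + u)*(-6) = (1/(2 - 5/2*(-5)) - 8)*(-6) = (1/(2 + 25/2) - 8)*(-6) = (1/(29/2) - 8)*(-6) = (2/29 - 8)*(-6) = -230/29*(-6) = 1380/29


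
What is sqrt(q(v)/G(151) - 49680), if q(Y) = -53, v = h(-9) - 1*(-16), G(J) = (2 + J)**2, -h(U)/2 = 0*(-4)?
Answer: I*sqrt(1162959173)/153 ≈ 222.89*I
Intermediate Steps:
h(U) = 0 (h(U) = -0*(-4) = -2*0 = 0)
v = 16 (v = 0 - 1*(-16) = 0 + 16 = 16)
sqrt(q(v)/G(151) - 49680) = sqrt(-53/(2 + 151)**2 - 49680) = sqrt(-53/(153**2) - 49680) = sqrt(-53/23409 - 49680) = sqrt(-1162959173/23409) = I*sqrt(1162959173)/153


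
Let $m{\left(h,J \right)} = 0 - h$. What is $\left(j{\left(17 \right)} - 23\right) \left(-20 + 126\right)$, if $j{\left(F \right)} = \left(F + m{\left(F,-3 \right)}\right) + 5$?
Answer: $-1908$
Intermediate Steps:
$m{\left(h,J \right)} = - h$
$j{\left(F \right)} = 5$ ($j{\left(F \right)} = \left(F - F\right) + 5 = 0 + 5 = 5$)
$\left(j{\left(17 \right)} - 23\right) \left(-20 + 126\right) = \left(5 - 23\right) \left(-20 + 126\right) = \left(-18\right) 106 = -1908$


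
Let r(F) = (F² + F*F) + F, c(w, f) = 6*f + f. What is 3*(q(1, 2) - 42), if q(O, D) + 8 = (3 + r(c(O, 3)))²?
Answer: 2462358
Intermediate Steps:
c(w, f) = 7*f
r(F) = F + 2*F² (r(F) = (F² + F²) + F = 2*F² + F = F + 2*F²)
q(O, D) = 820828 (q(O, D) = -8 + (3 + (7*3)*(1 + 2*(7*3)))² = -8 + (3 + 21*(1 + 2*21))² = -8 + (3 + 21*(1 + 42))² = -8 + (3 + 21*43)² = -8 + (3 + 903)² = -8 + 906² = -8 + 820836 = 820828)
3*(q(1, 2) - 42) = 3*(820828 - 42) = 3*820786 = 2462358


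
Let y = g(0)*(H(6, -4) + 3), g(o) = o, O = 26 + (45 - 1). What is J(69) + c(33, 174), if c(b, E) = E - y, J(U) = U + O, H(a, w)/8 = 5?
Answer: 313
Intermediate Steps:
O = 70 (O = 26 + 44 = 70)
H(a, w) = 40 (H(a, w) = 8*5 = 40)
J(U) = 70 + U (J(U) = U + 70 = 70 + U)
y = 0 (y = 0*(40 + 3) = 0*43 = 0)
c(b, E) = E (c(b, E) = E - 1*0 = E + 0 = E)
J(69) + c(33, 174) = (70 + 69) + 174 = 139 + 174 = 313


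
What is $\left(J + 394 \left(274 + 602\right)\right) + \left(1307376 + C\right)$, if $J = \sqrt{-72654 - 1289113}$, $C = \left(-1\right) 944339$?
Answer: $708181 + i \sqrt{1361767} \approx 7.0818 \cdot 10^{5} + 1166.9 i$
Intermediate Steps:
$C = -944339$
$J = i \sqrt{1361767}$ ($J = \sqrt{-1361767} = i \sqrt{1361767} \approx 1166.9 i$)
$\left(J + 394 \left(274 + 602\right)\right) + \left(1307376 + C\right) = \left(i \sqrt{1361767} + 394 \left(274 + 602\right)\right) + \left(1307376 - 944339\right) = \left(i \sqrt{1361767} + 394 \cdot 876\right) + 363037 = \left(i \sqrt{1361767} + 345144\right) + 363037 = \left(345144 + i \sqrt{1361767}\right) + 363037 = 708181 + i \sqrt{1361767}$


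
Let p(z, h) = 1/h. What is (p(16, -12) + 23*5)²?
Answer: 1901641/144 ≈ 13206.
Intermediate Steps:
(p(16, -12) + 23*5)² = (1/(-12) + 23*5)² = (-1/12 + 115)² = (1379/12)² = 1901641/144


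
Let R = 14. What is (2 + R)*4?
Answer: 64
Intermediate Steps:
(2 + R)*4 = (2 + 14)*4 = 16*4 = 64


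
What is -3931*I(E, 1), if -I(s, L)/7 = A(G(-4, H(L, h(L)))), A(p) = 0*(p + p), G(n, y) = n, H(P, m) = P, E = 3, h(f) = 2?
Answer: 0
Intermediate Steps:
A(p) = 0 (A(p) = 0*(2*p) = 0)
I(s, L) = 0 (I(s, L) = -7*0 = 0)
-3931*I(E, 1) = -3931*0 = 0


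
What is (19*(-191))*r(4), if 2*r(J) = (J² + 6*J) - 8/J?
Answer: -68951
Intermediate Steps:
r(J) = J²/2 - 4/J + 3*J (r(J) = ((J² + 6*J) - 8/J)/2 = (J² - 8/J + 6*J)/2 = J²/2 - 4/J + 3*J)
(19*(-191))*r(4) = (19*(-191))*((½)*(-8 + 4²*(6 + 4))/4) = -3629*(-8 + 16*10)/(2*4) = -3629*(-8 + 160)/(2*4) = -3629*152/(2*4) = -3629*19 = -68951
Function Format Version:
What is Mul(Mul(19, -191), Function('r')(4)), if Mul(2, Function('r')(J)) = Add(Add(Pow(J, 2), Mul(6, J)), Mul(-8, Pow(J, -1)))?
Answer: -68951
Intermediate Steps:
Function('r')(J) = Add(Mul(Rational(1, 2), Pow(J, 2)), Mul(-4, Pow(J, -1)), Mul(3, J)) (Function('r')(J) = Mul(Rational(1, 2), Add(Add(Pow(J, 2), Mul(6, J)), Mul(-8, Pow(J, -1)))) = Mul(Rational(1, 2), Add(Pow(J, 2), Mul(-8, Pow(J, -1)), Mul(6, J))) = Add(Mul(Rational(1, 2), Pow(J, 2)), Mul(-4, Pow(J, -1)), Mul(3, J)))
Mul(Mul(19, -191), Function('r')(4)) = Mul(Mul(19, -191), Mul(Rational(1, 2), Pow(4, -1), Add(-8, Mul(Pow(4, 2), Add(6, 4))))) = Mul(-3629, Mul(Rational(1, 2), Rational(1, 4), Add(-8, Mul(16, 10)))) = Mul(-3629, Mul(Rational(1, 2), Rational(1, 4), Add(-8, 160))) = Mul(-3629, Mul(Rational(1, 2), Rational(1, 4), 152)) = Mul(-3629, 19) = -68951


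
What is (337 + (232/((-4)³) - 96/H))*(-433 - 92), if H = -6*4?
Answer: -1416975/8 ≈ -1.7712e+5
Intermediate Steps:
H = -24
(337 + (232/((-4)³) - 96/H))*(-433 - 92) = (337 + (232/((-4)³) - 96/(-24)))*(-433 - 92) = (337 + (232/(-64) - 96*(-1/24)))*(-525) = (337 + (232*(-1/64) + 4))*(-525) = (337 + (-29/8 + 4))*(-525) = (337 + 3/8)*(-525) = (2699/8)*(-525) = -1416975/8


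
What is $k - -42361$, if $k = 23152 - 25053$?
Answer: $40460$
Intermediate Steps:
$k = -1901$ ($k = 23152 - 25053 = -1901$)
$k - -42361 = -1901 - -42361 = -1901 + 42361 = 40460$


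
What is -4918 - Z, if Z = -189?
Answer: -4729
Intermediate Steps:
-4918 - Z = -4918 - 1*(-189) = -4918 + 189 = -4729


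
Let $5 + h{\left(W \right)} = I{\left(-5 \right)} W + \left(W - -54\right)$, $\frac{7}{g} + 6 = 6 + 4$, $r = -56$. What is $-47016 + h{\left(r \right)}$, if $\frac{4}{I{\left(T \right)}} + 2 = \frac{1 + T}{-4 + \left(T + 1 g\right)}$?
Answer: $- \frac{140605}{3} \approx -46868.0$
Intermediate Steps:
$g = \frac{7}{4}$ ($g = \frac{7}{-6 + \left(6 + 4\right)} = \frac{7}{-6 + 10} = \frac{7}{4} \approx 1.75$)
$I{\left(T \right)} = \frac{4}{-2 + \frac{1 + T}{- \frac{9}{4} + T}}$ ($I{\left(T \right)} = \frac{4}{-2 + \frac{1 + T}{-4 + \left(T + 1 \cdot \frac{7}{4}\right)}} = \frac{4}{-2 + \frac{1 + T}{-4 + \left(T + \frac{7}{4}\right)}} = \frac{4}{-2 + \frac{1 + T}{-4 + \left(\frac{7}{4} + T\right)}} = \frac{4}{-2 + \frac{1 + T}{- \frac{9}{4} + T}}$)
$h{\left(W \right)} = 49 - \frac{37 W}{21}$ ($h{\left(W \right)} = -5 + \left(\frac{2 \left(9 - -20\right)}{-11 + 2 \left(-5\right)} W + \left(W - -54\right)\right) = -5 + \left(\frac{2 \left(9 + 20\right)}{-11 - 10} W + \left(W + 54\right)\right) = -5 + \left(2 \frac{1}{-21} \cdot 29 W + \left(54 + W\right)\right) = -5 + \left(2 \left(- \frac{1}{21}\right) 29 W + \left(54 + W\right)\right) = -5 - \left(-54 + \frac{37 W}{21}\right) = 49 - \frac{37 W}{21}$)
$-47016 + h{\left(r \right)} = -47016 + \left(49 - - \frac{296}{3}\right) = -47016 + \left(49 + \frac{296}{3}\right) = -47016 + \frac{443}{3} = - \frac{140605}{3}$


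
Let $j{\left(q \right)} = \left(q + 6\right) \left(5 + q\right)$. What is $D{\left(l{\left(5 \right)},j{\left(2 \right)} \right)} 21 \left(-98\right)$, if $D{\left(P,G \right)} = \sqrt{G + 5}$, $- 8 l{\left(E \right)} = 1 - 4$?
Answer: $- 2058 \sqrt{61} \approx -16074.0$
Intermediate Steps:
$l{\left(E \right)} = \frac{3}{8}$ ($l{\left(E \right)} = - \frac{1 - 4}{8} = \left(- \frac{1}{8}\right) \left(-3\right) = \frac{3}{8}$)
$j{\left(q \right)} = \left(5 + q\right) \left(6 + q\right)$ ($j{\left(q \right)} = \left(6 + q\right) \left(5 + q\right) = \left(5 + q\right) \left(6 + q\right)$)
$D{\left(P,G \right)} = \sqrt{5 + G}$
$D{\left(l{\left(5 \right)},j{\left(2 \right)} \right)} 21 \left(-98\right) = \sqrt{5 + \left(30 + 2^{2} + 11 \cdot 2\right)} 21 \left(-98\right) = \sqrt{5 + \left(30 + 4 + 22\right)} 21 \left(-98\right) = \sqrt{5 + 56} \cdot 21 \left(-98\right) = \sqrt{61} \cdot 21 \left(-98\right) = 21 \sqrt{61} \left(-98\right) = - 2058 \sqrt{61}$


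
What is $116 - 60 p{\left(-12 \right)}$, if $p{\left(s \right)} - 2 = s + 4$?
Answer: $476$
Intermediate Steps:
$p{\left(s \right)} = 6 + s$ ($p{\left(s \right)} = 2 + \left(s + 4\right) = 2 + \left(4 + s\right) = 6 + s$)
$116 - 60 p{\left(-12 \right)} = 116 - 60 \left(6 - 12\right) = 116 - -360 = 116 + 360 = 476$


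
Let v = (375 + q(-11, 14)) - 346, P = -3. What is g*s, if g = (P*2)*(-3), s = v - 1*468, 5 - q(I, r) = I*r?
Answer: -5040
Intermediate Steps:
q(I, r) = 5 - I*r
v = 188 (v = (375 + (5 - 1*(-11)*14)) - 346 = (375 + (5 + 154)) - 346 = (375 + 159) - 346 = 534 - 346 = 188)
s = -280 (s = 188 - 1*468 = 188 - 468 = -280)
g = 18 (g = -3*2*(-3) = -6*(-3) = 18)
g*s = 18*(-280) = -5040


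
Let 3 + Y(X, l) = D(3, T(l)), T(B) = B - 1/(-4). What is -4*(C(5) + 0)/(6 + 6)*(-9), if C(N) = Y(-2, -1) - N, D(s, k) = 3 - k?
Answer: -51/4 ≈ -12.750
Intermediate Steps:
T(B) = 1/4 + B (T(B) = B - 1*(-1/4) = B + 1/4 = 1/4 + B)
Y(X, l) = -1/4 - l (Y(X, l) = -3 + (3 - (1/4 + l)) = -3 + (3 + (-1/4 - l)) = -3 + (11/4 - l) = -1/4 - l)
C(N) = 3/4 - N (C(N) = (-1/4 - 1*(-1)) - N = (-1/4 + 1) - N = 3/4 - N)
-4*(C(5) + 0)/(6 + 6)*(-9) = -4*((3/4 - 1*5) + 0)/(6 + 6)*(-9) = -4*((3/4 - 5) + 0)/12*(-9) = -4*(-17/4 + 0)/12*(-9) = -(-17)/12*(-9) = -4*(-17/48)*(-9) = (17/12)*(-9) = -51/4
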